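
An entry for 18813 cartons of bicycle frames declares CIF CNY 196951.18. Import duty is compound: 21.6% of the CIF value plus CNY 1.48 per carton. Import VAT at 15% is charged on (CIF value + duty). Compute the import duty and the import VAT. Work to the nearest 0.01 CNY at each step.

Import duty: CNY 70384.69; import VAT: CNY 40100.38

Ad valorem component: 196951.18 × 21.6% = 42541.45
Specific component: 18813 × 1.48 = 27843.24
Import duty = 42541.45 + 27843.24 = 70384.69
VAT base = CIF + duty = 196951.18 + 70384.69 = 267335.87
Import VAT = 267335.87 × 15% = 40100.38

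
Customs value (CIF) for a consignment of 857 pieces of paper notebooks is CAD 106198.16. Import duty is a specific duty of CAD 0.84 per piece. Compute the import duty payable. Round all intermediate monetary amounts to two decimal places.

Import duty: CAD 719.88

Import duty = 857 × 0.84 = 719.88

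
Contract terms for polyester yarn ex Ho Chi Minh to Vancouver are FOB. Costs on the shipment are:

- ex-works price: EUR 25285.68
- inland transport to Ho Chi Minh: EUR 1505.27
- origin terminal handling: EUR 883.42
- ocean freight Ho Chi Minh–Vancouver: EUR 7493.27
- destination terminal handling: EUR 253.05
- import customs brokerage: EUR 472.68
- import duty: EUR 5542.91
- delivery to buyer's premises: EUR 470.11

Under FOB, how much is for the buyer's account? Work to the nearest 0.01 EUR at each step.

Buyer's account: EUR 14232.02

FOB: the seller bears costs until goods are on board at the origin port; the buyer bears freight, insurance and all costs thereafter.
Seller's account: goods 25285.68 + inland to port 1505.27 + origin terminal 883.42 = 27674.37
Buyer's account: freight 7493.27 + destination terminal 253.05 + brokerage 472.68 + duty 5542.91 + delivery 470.11 = 14232.02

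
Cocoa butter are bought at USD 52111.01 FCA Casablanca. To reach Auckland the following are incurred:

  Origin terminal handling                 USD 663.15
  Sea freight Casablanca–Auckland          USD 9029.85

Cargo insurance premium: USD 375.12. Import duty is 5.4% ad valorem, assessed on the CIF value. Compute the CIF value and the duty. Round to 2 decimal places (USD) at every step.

CIF value: USD 62179.13; import duty: USD 3357.67

CIF = FCA price + pre-shipment costs + freight + insurance
CIF = 52111.01 + 663.15 + 9029.85 + 375.12 = 62179.13
Import duty = 62179.13 × 5.4% = 3357.67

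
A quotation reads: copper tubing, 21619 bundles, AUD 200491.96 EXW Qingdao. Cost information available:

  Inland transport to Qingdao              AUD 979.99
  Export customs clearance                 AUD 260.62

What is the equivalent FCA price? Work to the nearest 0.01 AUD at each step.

FCA price: AUD 201732.57

From EXW to FCA, the seller additionally bears: inland to port, export clearance.
FCA price = 200491.96 + 979.99 + 260.62 = 201732.57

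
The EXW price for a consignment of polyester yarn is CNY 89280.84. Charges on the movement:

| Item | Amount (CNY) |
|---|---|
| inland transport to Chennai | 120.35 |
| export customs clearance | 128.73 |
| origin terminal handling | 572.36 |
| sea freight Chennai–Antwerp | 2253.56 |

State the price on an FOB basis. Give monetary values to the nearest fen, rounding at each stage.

FOB price: CNY 90102.28

Not relevant to the conversion: freight — on the buyer under both terms; not part of either seller's price.
From EXW to FOB, the seller additionally bears: inland to port, export clearance, origin terminal.
FOB price = 89280.84 + 120.35 + 128.73 + 572.36 = 90102.28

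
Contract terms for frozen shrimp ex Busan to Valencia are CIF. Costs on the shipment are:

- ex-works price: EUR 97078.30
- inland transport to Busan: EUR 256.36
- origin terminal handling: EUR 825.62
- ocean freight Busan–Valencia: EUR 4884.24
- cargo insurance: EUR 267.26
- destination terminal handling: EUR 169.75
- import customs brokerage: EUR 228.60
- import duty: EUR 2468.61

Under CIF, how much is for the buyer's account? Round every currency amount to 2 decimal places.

CIF: the seller pays costs through ocean freight and marine insurance to the destination port.
Seller's account: goods 97078.30 + inland to port 256.36 + origin terminal 825.62 + freight 4884.24 + insurance 267.26 = 103311.78
Buyer's account: destination terminal 169.75 + brokerage 228.60 + duty 2468.61 = 2866.96

Buyer's account: EUR 2866.96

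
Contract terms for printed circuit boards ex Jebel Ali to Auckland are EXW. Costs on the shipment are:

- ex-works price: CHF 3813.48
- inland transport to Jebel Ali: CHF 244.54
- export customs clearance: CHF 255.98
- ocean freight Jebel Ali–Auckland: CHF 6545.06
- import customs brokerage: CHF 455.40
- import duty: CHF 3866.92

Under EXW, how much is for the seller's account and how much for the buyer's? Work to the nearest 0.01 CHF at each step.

Seller: CHF 3813.48; buyer: CHF 11367.90

EXW: the seller makes goods available at their premises; the buyer bears all onward costs.
Seller's account: goods 3813.48 = 3813.48
Buyer's account: inland to port 244.54 + export clearance 255.98 + freight 6545.06 + brokerage 455.40 + duty 3866.92 = 11367.90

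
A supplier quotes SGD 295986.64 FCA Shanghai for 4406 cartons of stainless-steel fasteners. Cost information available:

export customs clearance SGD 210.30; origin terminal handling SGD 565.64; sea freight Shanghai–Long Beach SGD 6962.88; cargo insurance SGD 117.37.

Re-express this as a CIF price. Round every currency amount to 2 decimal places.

Not relevant to the conversion: export clearance — on the seller under both FCA and CIF; already in the FCA price and stays in the CIF price.
From FCA to CIF, the seller additionally bears: origin terminal, freight, insurance.
CIF price = 295986.64 + 565.64 + 6962.88 + 117.37 = 303632.53

CIF price: SGD 303632.53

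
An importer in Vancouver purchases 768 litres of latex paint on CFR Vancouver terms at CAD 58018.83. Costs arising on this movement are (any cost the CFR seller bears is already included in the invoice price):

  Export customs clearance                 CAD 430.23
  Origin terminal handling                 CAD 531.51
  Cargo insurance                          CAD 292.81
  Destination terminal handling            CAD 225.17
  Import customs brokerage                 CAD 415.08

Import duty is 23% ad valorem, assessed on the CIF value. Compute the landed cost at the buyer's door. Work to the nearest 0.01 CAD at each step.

CFR: the seller pays costs through ocean freight to the destination port, but not insurance.
Already in the invoice (seller's account under CFR): export clearance, origin terminal — exclude.
CIF value = CFR price + insurance = 58018.83 + 292.81 = 58311.64
Import duty = 58311.64 × 23% = 13411.68
Buyer bears: insurance 292.81 + destination terminal 225.17 + brokerage 415.08 + duty 13411.68 = 14344.74
Landed cost = invoice 58018.83 + 14344.74 = 72363.57

Total landed cost: CAD 72363.57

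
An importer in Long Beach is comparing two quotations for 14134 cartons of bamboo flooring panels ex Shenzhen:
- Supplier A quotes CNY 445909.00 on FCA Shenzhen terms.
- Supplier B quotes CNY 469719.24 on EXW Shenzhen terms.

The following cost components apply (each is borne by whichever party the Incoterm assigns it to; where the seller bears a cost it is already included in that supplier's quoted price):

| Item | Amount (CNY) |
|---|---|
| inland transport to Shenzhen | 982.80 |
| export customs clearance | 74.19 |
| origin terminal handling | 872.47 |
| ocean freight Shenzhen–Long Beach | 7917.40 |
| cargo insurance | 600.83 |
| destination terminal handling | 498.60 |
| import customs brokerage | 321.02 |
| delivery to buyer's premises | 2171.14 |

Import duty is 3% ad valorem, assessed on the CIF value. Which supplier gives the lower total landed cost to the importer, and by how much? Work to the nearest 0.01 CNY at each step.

Supplier A is cheaper by CNY 25613.25

Supplier A (FCA):
CIF value = FCA price + origin terminal + freight + insurance = 445909.00 + 872.47 + 7917.40 + 600.83 = 455299.70
Import duty = 455299.70 × 3% = 13658.99
Buyer bears (A): 872.47 + 7917.40 + 600.83 + 498.60 + 321.02 + 2171.14 = 12381.46
Landed cost (A) = invoice 445909.00 + 12381.46 + duty 13658.99 = 471949.45
Supplier B (EXW):
CIF value = EXW price + inland to port + export clearance + origin terminal + freight + insurance = 469719.24 + 982.80 + 74.19 + 872.47 + 7917.40 + 600.83 = 480166.93
Import duty = 480166.93 × 3% = 14405.01
Buyer bears (B): 982.80 + 74.19 + 872.47 + 7917.40 + 600.83 + 498.60 + 321.02 + 2171.14 = 13438.45
Landed cost (B) = invoice 469719.24 + 13438.45 + duty 14405.01 = 497562.70
Difference = |471949.45 − 497562.70| = 25613.25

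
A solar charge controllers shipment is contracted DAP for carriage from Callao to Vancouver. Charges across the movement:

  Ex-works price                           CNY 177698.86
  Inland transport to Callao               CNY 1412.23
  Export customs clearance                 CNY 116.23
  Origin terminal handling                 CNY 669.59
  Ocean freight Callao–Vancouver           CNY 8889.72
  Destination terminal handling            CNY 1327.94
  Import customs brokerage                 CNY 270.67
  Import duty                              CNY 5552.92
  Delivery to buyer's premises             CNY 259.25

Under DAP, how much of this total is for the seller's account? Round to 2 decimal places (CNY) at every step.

DAP: the seller bears all costs to the named destination except import duty and clearance.
Seller's account: goods 177698.86 + inland to port 1412.23 + export clearance 116.23 + origin terminal 669.59 + freight 8889.72 + destination terminal 1327.94 + delivery 259.25 = 190373.82
Buyer's account: brokerage 270.67 + duty 5552.92 = 5823.59

Seller's account: CNY 190373.82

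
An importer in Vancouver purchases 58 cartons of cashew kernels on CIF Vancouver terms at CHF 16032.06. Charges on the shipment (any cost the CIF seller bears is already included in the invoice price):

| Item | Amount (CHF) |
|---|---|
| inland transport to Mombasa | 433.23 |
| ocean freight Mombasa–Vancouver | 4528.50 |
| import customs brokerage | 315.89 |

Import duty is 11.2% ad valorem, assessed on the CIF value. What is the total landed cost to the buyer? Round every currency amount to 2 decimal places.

Total landed cost: CHF 18143.54

CIF: the seller pays costs through ocean freight and marine insurance to the destination port.
Already in the invoice (seller's account under CIF): inland to port, freight — exclude.
The CIF price already equals the CIF value: 16032.06
Import duty = 16032.06 × 11.2% = 1795.59
Buyer bears: brokerage 315.89 + duty 1795.59 = 2111.48
Landed cost = invoice 16032.06 + 2111.48 = 18143.54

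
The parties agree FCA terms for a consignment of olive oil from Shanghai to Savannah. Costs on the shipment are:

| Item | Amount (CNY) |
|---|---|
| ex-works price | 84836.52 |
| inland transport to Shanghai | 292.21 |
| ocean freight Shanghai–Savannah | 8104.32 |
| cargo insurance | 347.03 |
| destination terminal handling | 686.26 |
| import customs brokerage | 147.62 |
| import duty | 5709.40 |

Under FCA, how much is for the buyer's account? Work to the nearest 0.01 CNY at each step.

Buyer's account: CNY 14994.63

FCA: the seller delivers export-cleared goods to the carrier; the buyer bears costs from that point.
Seller's account: goods 84836.52 + inland to port 292.21 = 85128.73
Buyer's account: freight 8104.32 + insurance 347.03 + destination terminal 686.26 + brokerage 147.62 + duty 5709.40 = 14994.63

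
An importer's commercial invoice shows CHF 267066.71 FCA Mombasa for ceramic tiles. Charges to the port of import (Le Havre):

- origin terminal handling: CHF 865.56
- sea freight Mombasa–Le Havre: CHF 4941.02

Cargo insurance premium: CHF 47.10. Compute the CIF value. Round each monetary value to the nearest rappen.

CIF value: CHF 272920.39

CIF = FCA price + pre-shipment costs + freight + insurance
CIF = 267066.71 + 865.56 + 4941.02 + 47.10 = 272920.39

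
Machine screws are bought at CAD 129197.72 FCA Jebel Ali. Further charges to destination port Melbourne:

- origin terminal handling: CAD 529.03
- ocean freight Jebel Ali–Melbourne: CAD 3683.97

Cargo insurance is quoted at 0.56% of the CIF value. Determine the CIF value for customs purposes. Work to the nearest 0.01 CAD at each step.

Let C be the CIF value. C = FCA price + pre-shipment costs + freight + 0.56% × C
C − 0.56% × C = 129197.72 + 529.03 + 3683.97
0.9944 × C = 133410.72
C = 133410.72 / 0.9944 = 134162.03
Insurance premium = 0.56% × 134162.03 = 751.31

CIF value: CAD 134162.03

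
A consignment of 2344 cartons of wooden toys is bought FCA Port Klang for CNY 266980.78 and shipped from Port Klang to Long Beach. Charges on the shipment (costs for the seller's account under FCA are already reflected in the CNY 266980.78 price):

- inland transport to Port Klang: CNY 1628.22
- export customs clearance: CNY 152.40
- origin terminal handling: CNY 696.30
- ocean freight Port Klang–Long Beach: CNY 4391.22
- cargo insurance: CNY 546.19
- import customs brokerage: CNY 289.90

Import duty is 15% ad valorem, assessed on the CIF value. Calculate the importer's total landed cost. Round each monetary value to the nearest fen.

FCA: the seller delivers export-cleared goods to the carrier; the buyer bears costs from that point.
Already in the invoice (seller's account under FCA): inland to port, export clearance — exclude.
CIF value = FCA price + origin terminal + freight + insurance = 266980.78 + 696.30 + 4391.22 + 546.19 = 272614.49
Import duty = 272614.49 × 15% = 40892.17
Buyer bears: origin terminal 696.30 + freight 4391.22 + insurance 546.19 + brokerage 289.90 + duty 40892.17 = 46815.78
Landed cost = invoice 266980.78 + 46815.78 = 313796.56

Total landed cost: CNY 313796.56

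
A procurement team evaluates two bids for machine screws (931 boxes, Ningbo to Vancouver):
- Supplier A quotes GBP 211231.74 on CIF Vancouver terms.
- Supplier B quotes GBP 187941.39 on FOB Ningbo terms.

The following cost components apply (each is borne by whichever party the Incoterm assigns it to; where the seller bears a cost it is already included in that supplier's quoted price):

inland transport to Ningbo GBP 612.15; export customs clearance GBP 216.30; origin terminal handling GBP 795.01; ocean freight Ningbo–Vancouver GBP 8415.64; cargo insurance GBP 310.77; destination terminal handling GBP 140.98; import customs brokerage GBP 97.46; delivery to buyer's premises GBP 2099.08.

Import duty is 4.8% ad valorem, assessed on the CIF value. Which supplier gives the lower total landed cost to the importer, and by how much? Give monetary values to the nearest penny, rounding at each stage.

Supplier B is cheaper by GBP 15263.01

Supplier A (CIF):
The CIF price already equals the CIF value: 211231.74
Import duty = 211231.74 × 4.8% = 10139.12
Buyer bears (A): 140.98 + 97.46 + 2099.08 = 2337.52
Landed cost (A) = invoice 211231.74 + 2337.52 + duty 10139.12 = 223708.38
Supplier B (FOB):
CIF value = FOB price + freight + insurance = 187941.39 + 8415.64 + 310.77 = 196667.80
Import duty = 196667.80 × 4.8% = 9440.05
Buyer bears (B): 8415.64 + 310.77 + 140.98 + 97.46 + 2099.08 = 11063.93
Landed cost (B) = invoice 187941.39 + 11063.93 + duty 9440.05 = 208445.37
Difference = |223708.38 − 208445.37| = 15263.01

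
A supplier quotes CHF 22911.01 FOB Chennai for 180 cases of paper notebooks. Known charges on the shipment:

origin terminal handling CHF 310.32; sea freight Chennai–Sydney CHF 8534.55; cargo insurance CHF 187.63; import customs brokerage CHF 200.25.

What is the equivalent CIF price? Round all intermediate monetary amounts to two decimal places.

CIF price: CHF 31633.19

Not relevant to the conversion: origin terminal — on the seller under both FOB and CIF; already in the FOB price and stays in the CIF price. brokerage — on the buyer under both terms; not part of either seller's price.
From FOB to CIF, the seller additionally bears: freight, insurance.
CIF price = 22911.01 + 8534.55 + 187.63 = 31633.19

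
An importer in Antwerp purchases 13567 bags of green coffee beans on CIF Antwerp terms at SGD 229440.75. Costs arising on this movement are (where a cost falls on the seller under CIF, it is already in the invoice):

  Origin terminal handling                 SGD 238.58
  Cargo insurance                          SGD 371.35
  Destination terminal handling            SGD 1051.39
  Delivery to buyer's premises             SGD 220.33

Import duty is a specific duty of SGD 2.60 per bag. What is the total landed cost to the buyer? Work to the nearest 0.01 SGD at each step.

Total landed cost: SGD 265986.67

CIF: the seller pays costs through ocean freight and marine insurance to the destination port.
Already in the invoice (seller's account under CIF): origin terminal, insurance — exclude.
The CIF price already equals the CIF value: 229440.75
Import duty = 13567 × 2.60 = 35274.20
Buyer bears: destination terminal 1051.39 + delivery 220.33 + duty 35274.20 = 36545.92
Landed cost = invoice 229440.75 + 36545.92 = 265986.67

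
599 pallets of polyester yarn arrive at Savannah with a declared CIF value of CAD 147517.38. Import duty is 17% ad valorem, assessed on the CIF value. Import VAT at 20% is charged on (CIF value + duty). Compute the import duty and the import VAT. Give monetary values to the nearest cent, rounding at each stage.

Import duty = 147517.38 × 17% = 25077.95
VAT base = CIF + duty = 147517.38 + 25077.95 = 172595.33
Import VAT = 172595.33 × 20% = 34519.07

Import duty: CAD 25077.95; import VAT: CAD 34519.07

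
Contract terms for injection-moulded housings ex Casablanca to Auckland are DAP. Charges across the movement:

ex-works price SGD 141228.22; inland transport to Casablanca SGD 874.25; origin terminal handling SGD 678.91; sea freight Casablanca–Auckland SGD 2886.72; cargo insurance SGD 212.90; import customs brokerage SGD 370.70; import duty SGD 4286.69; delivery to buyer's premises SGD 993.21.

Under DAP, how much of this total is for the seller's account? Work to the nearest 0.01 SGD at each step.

DAP: the seller bears all costs to the named destination except import duty and clearance.
Seller's account: goods 141228.22 + inland to port 874.25 + origin terminal 678.91 + freight 2886.72 + insurance 212.90 + delivery 993.21 = 146874.21
Buyer's account: brokerage 370.70 + duty 4286.69 = 4657.39

Seller's account: SGD 146874.21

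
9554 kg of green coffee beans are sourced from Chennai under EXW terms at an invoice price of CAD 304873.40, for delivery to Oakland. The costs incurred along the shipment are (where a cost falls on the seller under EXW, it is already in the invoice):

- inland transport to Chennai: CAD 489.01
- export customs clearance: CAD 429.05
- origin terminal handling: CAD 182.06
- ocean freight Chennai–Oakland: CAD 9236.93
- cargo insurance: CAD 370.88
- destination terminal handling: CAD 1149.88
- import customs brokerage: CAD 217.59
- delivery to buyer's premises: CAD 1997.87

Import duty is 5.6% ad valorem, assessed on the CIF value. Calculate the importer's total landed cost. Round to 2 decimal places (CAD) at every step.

EXW: the seller makes goods available at their premises; the buyer bears all onward costs.
CIF value = EXW price + inland to port + export clearance + origin terminal + freight + insurance = 304873.40 + 489.01 + 429.05 + 182.06 + 9236.93 + 370.88 = 315581.33
Import duty = 315581.33 × 5.6% = 17672.55
Buyer bears: inland to port 489.01 + export clearance 429.05 + origin terminal 182.06 + freight 9236.93 + insurance 370.88 + destination terminal 1149.88 + brokerage 217.59 + delivery 1997.87 + duty 17672.55 = 31745.82
Landed cost = invoice 304873.40 + 31745.82 = 336619.22

Total landed cost: CAD 336619.22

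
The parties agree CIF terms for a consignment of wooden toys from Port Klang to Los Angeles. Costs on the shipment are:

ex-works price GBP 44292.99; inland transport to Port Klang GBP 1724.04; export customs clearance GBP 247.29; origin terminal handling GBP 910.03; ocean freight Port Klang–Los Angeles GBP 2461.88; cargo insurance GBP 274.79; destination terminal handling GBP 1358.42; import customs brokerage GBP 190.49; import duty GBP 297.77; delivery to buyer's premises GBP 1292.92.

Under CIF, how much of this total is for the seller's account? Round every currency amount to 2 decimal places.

Seller's account: GBP 49911.02

CIF: the seller pays costs through ocean freight and marine insurance to the destination port.
Seller's account: goods 44292.99 + inland to port 1724.04 + export clearance 247.29 + origin terminal 910.03 + freight 2461.88 + insurance 274.79 = 49911.02
Buyer's account: destination terminal 1358.42 + brokerage 190.49 + duty 297.77 + delivery 1292.92 = 3139.60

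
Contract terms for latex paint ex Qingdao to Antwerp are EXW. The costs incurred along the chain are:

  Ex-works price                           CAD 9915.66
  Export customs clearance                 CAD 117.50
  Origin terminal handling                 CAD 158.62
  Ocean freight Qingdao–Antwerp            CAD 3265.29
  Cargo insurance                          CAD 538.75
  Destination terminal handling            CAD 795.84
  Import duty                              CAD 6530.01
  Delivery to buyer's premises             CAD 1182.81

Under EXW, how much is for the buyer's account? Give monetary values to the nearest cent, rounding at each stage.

Buyer's account: CAD 12588.82

EXW: the seller makes goods available at their premises; the buyer bears all onward costs.
Seller's account: goods 9915.66 = 9915.66
Buyer's account: export clearance 117.50 + origin terminal 158.62 + freight 3265.29 + insurance 538.75 + destination terminal 795.84 + duty 6530.01 + delivery 1182.81 = 12588.82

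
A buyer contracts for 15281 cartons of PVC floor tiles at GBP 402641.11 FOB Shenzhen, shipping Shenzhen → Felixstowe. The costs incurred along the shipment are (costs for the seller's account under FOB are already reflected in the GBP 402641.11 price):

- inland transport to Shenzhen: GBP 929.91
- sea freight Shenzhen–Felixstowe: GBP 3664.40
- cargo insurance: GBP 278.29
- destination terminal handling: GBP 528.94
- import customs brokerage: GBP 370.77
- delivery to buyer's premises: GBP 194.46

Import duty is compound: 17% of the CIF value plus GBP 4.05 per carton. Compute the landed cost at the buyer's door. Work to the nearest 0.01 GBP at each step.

FOB: the seller bears costs until goods are on board at the origin port; the buyer bears freight, insurance and all costs thereafter.
Already in the invoice (seller's account under FOB): inland to port — exclude.
CIF value = FOB price + freight + insurance = 402641.11 + 3664.40 + 278.29 = 406583.80
Ad valorem component: 406583.80 × 17% = 69119.25
Specific component: 15281 × 4.05 = 61888.05
Import duty = 69119.25 + 61888.05 = 131007.30
Buyer bears: freight 3664.40 + insurance 278.29 + destination terminal 528.94 + brokerage 370.77 + delivery 194.46 + duty 131007.30 = 136044.16
Landed cost = invoice 402641.11 + 136044.16 = 538685.27

Total landed cost: GBP 538685.27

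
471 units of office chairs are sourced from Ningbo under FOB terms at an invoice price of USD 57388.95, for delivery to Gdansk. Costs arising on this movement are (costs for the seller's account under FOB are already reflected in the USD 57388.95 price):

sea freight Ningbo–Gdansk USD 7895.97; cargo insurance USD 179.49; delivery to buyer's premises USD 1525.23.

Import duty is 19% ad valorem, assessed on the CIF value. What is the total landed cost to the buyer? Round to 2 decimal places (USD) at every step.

Total landed cost: USD 79427.88

FOB: the seller bears costs until goods are on board at the origin port; the buyer bears freight, insurance and all costs thereafter.
CIF value = FOB price + freight + insurance = 57388.95 + 7895.97 + 179.49 = 65464.41
Import duty = 65464.41 × 19% = 12438.24
Buyer bears: freight 7895.97 + insurance 179.49 + delivery 1525.23 + duty 12438.24 = 22038.93
Landed cost = invoice 57388.95 + 22038.93 = 79427.88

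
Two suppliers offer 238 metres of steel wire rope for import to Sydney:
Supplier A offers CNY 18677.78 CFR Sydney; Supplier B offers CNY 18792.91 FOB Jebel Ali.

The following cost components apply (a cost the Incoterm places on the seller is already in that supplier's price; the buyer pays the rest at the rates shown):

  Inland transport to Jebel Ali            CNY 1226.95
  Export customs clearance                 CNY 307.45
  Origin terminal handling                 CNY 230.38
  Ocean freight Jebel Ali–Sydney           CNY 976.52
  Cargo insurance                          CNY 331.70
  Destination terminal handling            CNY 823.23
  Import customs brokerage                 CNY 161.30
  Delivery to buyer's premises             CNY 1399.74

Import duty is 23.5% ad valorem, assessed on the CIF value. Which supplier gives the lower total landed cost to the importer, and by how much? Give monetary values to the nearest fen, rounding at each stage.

Supplier A (CFR):
CIF value = CFR price + insurance = 18677.78 + 331.70 = 19009.48
Import duty = 19009.48 × 23.5% = 4467.23
Buyer bears (A): 331.70 + 823.23 + 161.30 + 1399.74 = 2715.97
Landed cost (A) = invoice 18677.78 + 2715.97 + duty 4467.23 = 25860.98
Supplier B (FOB):
CIF value = FOB price + freight + insurance = 18792.91 + 976.52 + 331.70 = 20101.13
Import duty = 20101.13 × 23.5% = 4723.77
Buyer bears (B): 976.52 + 331.70 + 823.23 + 161.30 + 1399.74 = 3692.49
Landed cost (B) = invoice 18792.91 + 3692.49 + duty 4723.77 = 27209.17
Difference = |25860.98 − 27209.17| = 1348.19

Supplier A is cheaper by CNY 1348.19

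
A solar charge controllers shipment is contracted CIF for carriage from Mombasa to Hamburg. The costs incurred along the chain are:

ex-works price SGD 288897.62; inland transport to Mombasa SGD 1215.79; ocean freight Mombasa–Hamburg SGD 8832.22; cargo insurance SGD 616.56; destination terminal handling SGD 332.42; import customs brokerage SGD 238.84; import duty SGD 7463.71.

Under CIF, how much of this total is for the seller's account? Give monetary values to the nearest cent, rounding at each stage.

CIF: the seller pays costs through ocean freight and marine insurance to the destination port.
Seller's account: goods 288897.62 + inland to port 1215.79 + freight 8832.22 + insurance 616.56 = 299562.19
Buyer's account: destination terminal 332.42 + brokerage 238.84 + duty 7463.71 = 8034.97

Seller's account: SGD 299562.19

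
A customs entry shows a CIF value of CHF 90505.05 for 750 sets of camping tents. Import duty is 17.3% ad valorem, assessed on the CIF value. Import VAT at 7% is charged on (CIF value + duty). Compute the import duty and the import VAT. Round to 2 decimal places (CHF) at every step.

Import duty = 90505.05 × 17.3% = 15657.37
VAT base = CIF + duty = 90505.05 + 15657.37 = 106162.42
Import VAT = 106162.42 × 7% = 7431.37

Import duty: CHF 15657.37; import VAT: CHF 7431.37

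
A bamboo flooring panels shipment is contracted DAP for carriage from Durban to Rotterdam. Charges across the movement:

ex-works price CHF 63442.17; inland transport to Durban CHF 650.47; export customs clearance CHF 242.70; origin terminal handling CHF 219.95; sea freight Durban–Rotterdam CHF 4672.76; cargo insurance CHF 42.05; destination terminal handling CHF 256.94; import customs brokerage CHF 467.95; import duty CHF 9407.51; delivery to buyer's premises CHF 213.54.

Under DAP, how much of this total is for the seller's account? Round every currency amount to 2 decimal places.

DAP: the seller bears all costs to the named destination except import duty and clearance.
Seller's account: goods 63442.17 + inland to port 650.47 + export clearance 242.70 + origin terminal 219.95 + freight 4672.76 + insurance 42.05 + destination terminal 256.94 + delivery 213.54 = 69740.58
Buyer's account: brokerage 467.95 + duty 9407.51 = 9875.46

Seller's account: CHF 69740.58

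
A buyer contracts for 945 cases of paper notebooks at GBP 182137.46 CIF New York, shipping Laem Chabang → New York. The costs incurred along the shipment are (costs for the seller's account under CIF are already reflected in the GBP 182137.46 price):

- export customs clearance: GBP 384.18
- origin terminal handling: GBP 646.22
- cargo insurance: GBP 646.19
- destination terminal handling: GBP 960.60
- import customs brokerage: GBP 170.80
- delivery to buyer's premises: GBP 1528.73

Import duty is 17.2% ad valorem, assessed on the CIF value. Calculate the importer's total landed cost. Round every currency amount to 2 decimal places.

CIF: the seller pays costs through ocean freight and marine insurance to the destination port.
Already in the invoice (seller's account under CIF): export clearance, origin terminal, insurance — exclude.
The CIF price already equals the CIF value: 182137.46
Import duty = 182137.46 × 17.2% = 31327.64
Buyer bears: destination terminal 960.60 + brokerage 170.80 + delivery 1528.73 + duty 31327.64 = 33987.77
Landed cost = invoice 182137.46 + 33987.77 = 216125.23

Total landed cost: GBP 216125.23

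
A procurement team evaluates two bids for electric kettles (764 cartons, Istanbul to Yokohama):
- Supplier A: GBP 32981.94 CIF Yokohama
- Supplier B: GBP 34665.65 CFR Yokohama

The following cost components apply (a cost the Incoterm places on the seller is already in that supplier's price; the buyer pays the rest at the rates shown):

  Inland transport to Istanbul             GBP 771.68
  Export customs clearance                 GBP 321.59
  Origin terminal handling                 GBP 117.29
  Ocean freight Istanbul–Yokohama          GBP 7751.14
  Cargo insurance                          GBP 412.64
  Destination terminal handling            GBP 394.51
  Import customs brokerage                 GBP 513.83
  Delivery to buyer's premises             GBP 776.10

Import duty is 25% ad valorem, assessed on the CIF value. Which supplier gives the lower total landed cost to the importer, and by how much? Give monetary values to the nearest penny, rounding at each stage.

Supplier A is cheaper by GBP 2620.43

Supplier A (CIF):
The CIF price already equals the CIF value: 32981.94
Import duty = 32981.94 × 25% = 8245.49
Buyer bears (A): 394.51 + 513.83 + 776.10 = 1684.44
Landed cost (A) = invoice 32981.94 + 1684.44 + duty 8245.49 = 42911.87
Supplier B (CFR):
CIF value = CFR price + insurance = 34665.65 + 412.64 = 35078.29
Import duty = 35078.29 × 25% = 8769.57
Buyer bears (B): 412.64 + 394.51 + 513.83 + 776.10 = 2097.08
Landed cost (B) = invoice 34665.65 + 2097.08 + duty 8769.57 = 45532.30
Difference = |42911.87 − 45532.30| = 2620.43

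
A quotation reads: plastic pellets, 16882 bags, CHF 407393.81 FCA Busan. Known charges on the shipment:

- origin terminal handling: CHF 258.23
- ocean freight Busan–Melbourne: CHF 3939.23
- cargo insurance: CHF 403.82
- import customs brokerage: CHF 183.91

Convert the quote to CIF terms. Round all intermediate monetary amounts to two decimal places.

Not relevant to the conversion: brokerage — on the buyer under both terms; not part of either seller's price.
From FCA to CIF, the seller additionally bears: origin terminal, freight, insurance.
CIF price = 407393.81 + 258.23 + 3939.23 + 403.82 = 411995.09

CIF price: CHF 411995.09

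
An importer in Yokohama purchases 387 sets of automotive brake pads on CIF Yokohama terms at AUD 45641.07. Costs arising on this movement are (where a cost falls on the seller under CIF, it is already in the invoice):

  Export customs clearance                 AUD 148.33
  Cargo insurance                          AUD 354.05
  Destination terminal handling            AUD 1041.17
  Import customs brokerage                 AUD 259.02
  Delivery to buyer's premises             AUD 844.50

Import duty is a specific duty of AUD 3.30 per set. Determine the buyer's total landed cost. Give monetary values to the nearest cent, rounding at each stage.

CIF: the seller pays costs through ocean freight and marine insurance to the destination port.
Already in the invoice (seller's account under CIF): export clearance, insurance — exclude.
The CIF price already equals the CIF value: 45641.07
Import duty = 387 × 3.30 = 1277.10
Buyer bears: destination terminal 1041.17 + brokerage 259.02 + delivery 844.50 + duty 1277.10 = 3421.79
Landed cost = invoice 45641.07 + 3421.79 = 49062.86

Total landed cost: AUD 49062.86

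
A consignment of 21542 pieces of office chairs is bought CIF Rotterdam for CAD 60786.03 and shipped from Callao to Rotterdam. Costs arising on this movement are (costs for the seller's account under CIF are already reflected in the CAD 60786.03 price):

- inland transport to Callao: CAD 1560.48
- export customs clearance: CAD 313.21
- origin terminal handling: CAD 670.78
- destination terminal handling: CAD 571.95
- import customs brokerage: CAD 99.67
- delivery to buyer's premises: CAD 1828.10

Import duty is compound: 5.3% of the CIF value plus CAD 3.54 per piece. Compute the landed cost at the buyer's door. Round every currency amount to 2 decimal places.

Total landed cost: CAD 142766.09

CIF: the seller pays costs through ocean freight and marine insurance to the destination port.
Already in the invoice (seller's account under CIF): inland to port, export clearance, origin terminal — exclude.
The CIF price already equals the CIF value: 60786.03
Ad valorem component: 60786.03 × 5.3% = 3221.66
Specific component: 21542 × 3.54 = 76258.68
Import duty = 3221.66 + 76258.68 = 79480.34
Buyer bears: destination terminal 571.95 + brokerage 99.67 + delivery 1828.10 + duty 79480.34 = 81980.06
Landed cost = invoice 60786.03 + 81980.06 = 142766.09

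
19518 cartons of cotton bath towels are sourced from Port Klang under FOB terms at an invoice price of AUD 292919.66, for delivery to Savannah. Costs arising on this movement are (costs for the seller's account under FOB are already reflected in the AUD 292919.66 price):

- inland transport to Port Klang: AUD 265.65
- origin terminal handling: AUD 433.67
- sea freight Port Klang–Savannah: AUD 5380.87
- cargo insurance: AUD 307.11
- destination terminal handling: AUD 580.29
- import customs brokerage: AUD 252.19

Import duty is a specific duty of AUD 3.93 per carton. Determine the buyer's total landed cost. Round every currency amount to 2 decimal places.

Total landed cost: AUD 376145.86

FOB: the seller bears costs until goods are on board at the origin port; the buyer bears freight, insurance and all costs thereafter.
Already in the invoice (seller's account under FOB): inland to port, origin terminal — exclude.
CIF value = FOB price + freight + insurance = 292919.66 + 5380.87 + 307.11 = 298607.64
Import duty = 19518 × 3.93 = 76705.74
Buyer bears: freight 5380.87 + insurance 307.11 + destination terminal 580.29 + brokerage 252.19 + duty 76705.74 = 83226.20
Landed cost = invoice 292919.66 + 83226.20 = 376145.86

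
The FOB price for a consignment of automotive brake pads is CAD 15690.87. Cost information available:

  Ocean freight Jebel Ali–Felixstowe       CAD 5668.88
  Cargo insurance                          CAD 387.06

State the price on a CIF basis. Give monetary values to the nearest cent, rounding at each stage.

CIF price: CAD 21746.81

From FOB to CIF, the seller additionally bears: freight, insurance.
CIF price = 15690.87 + 5668.88 + 387.06 = 21746.81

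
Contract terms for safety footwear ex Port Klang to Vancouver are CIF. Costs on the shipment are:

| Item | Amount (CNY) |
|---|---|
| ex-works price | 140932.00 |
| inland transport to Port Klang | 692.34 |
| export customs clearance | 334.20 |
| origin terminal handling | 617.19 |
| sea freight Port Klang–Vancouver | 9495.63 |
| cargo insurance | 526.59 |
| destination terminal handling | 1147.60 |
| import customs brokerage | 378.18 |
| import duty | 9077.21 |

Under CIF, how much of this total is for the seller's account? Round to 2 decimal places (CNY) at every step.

CIF: the seller pays costs through ocean freight and marine insurance to the destination port.
Seller's account: goods 140932.00 + inland to port 692.34 + export clearance 334.20 + origin terminal 617.19 + freight 9495.63 + insurance 526.59 = 152597.95
Buyer's account: destination terminal 1147.60 + brokerage 378.18 + duty 9077.21 = 10602.99

Seller's account: CNY 152597.95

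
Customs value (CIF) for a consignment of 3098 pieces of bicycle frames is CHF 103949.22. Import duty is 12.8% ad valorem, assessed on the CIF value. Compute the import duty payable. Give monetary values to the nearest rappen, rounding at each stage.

Import duty = 103949.22 × 12.8% = 13305.50

Import duty: CHF 13305.50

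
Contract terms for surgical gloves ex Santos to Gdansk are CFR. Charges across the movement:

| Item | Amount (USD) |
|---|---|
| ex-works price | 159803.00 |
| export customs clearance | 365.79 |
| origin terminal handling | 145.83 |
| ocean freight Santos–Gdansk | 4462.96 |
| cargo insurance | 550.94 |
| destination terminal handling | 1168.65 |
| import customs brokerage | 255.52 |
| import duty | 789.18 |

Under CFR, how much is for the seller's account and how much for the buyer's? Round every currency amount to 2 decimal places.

CFR: the seller pays costs through ocean freight to the destination port, but not insurance.
Seller's account: goods 159803.00 + export clearance 365.79 + origin terminal 145.83 + freight 4462.96 = 164777.58
Buyer's account: insurance 550.94 + destination terminal 1168.65 + brokerage 255.52 + duty 789.18 = 2764.29

Seller: USD 164777.58; buyer: USD 2764.29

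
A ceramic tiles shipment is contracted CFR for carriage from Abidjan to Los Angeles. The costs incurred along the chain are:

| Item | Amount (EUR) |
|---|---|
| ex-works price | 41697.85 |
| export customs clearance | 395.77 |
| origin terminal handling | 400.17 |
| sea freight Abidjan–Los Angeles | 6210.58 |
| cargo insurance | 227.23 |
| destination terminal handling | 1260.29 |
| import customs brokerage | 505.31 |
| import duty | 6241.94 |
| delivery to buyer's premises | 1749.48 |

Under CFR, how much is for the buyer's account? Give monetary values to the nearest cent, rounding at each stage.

Buyer's account: EUR 9984.25

CFR: the seller pays costs through ocean freight to the destination port, but not insurance.
Seller's account: goods 41697.85 + export clearance 395.77 + origin terminal 400.17 + freight 6210.58 = 48704.37
Buyer's account: insurance 227.23 + destination terminal 1260.29 + brokerage 505.31 + duty 6241.94 + delivery 1749.48 = 9984.25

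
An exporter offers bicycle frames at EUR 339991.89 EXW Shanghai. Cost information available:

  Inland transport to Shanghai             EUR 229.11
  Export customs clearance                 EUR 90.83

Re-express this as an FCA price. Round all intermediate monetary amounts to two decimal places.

FCA price: EUR 340311.83

From EXW to FCA, the seller additionally bears: inland to port, export clearance.
FCA price = 339991.89 + 229.11 + 90.83 = 340311.83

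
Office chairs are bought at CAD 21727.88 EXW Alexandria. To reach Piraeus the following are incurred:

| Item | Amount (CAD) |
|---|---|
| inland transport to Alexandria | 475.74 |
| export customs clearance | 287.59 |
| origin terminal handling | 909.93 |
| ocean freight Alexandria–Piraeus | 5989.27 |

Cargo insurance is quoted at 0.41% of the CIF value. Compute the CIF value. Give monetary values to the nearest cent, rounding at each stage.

Let C be the CIF value. C = EXW price + pre-shipment costs + freight + 0.41% × C
C − 0.41% × C = 21727.88 + 475.74 + 287.59 + 909.93 + 5989.27
0.9959 × C = 29390.41
C = 29390.41 / 0.9959 = 29511.41
Insurance premium = 0.41% × 29511.41 = 121.00

CIF value: CAD 29511.41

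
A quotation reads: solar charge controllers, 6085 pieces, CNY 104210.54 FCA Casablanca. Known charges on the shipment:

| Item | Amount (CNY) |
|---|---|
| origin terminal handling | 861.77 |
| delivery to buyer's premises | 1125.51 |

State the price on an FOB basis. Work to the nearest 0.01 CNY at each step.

FOB price: CNY 105072.31

Not relevant to the conversion: delivery — on the buyer under both terms; not part of either seller's price.
From FCA to FOB, the seller additionally bears: origin terminal.
FOB price = 104210.54 + 861.77 = 105072.31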